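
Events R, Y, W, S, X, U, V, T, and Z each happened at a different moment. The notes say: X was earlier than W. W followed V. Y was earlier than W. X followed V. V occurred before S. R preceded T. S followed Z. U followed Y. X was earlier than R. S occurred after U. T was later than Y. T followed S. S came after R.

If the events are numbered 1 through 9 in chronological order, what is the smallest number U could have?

2

Y must come before U — 1 forced predecessor.
Nothing else is forced ahead of U, so its earliest slot is position 1 + 1 = 2.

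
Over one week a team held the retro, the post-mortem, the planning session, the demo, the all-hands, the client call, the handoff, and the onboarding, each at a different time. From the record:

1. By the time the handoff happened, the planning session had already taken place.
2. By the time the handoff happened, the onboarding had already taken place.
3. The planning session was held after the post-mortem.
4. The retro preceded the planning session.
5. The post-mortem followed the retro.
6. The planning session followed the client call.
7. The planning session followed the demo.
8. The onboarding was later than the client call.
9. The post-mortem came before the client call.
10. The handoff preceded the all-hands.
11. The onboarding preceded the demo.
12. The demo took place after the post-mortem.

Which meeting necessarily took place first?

the retro

The retro has a chain of constraints placing it before every other meeting, so the retro must be first.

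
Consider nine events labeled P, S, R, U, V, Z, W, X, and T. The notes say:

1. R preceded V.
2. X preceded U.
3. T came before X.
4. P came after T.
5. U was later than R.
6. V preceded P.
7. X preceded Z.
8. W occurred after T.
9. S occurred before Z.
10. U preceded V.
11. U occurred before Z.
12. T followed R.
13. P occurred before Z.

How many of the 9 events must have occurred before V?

Directly stated before V: R and U.
T reaches V via T → X → U → V.
X reaches V via X → U → V.
No chain forces S (or any of the others) ahead of V.
That's R, T, U, and X — 4 in all.

4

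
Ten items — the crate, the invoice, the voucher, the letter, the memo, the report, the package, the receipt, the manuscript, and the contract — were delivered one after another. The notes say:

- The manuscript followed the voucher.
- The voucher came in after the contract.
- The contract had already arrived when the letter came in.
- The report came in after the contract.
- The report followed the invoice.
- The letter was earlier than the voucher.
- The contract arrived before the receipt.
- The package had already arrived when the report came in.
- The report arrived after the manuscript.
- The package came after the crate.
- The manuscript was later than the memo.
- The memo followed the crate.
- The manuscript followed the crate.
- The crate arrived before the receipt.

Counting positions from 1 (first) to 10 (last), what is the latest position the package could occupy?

The package must come before the report — 1 item forced after it.
Everything else can be placed before the package in some valid order, so the package can sit as late as position 10 − 1 = 9.

9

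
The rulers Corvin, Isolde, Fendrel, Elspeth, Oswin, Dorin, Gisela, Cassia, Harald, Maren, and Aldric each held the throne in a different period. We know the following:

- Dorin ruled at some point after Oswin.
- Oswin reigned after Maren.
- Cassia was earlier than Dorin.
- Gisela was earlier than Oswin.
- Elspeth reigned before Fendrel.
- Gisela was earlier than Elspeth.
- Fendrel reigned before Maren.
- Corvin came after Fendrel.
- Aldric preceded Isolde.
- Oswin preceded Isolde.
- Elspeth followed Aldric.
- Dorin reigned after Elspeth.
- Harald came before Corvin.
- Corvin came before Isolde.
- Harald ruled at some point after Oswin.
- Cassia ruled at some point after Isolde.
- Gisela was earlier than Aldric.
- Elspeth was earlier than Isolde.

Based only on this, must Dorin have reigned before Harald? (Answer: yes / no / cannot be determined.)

Tracing the constraints gives Harald → Corvin → Isolde → Cassia → Dorin, so Harald must come before Dorin.
That means Dorin cannot be before Harald.

no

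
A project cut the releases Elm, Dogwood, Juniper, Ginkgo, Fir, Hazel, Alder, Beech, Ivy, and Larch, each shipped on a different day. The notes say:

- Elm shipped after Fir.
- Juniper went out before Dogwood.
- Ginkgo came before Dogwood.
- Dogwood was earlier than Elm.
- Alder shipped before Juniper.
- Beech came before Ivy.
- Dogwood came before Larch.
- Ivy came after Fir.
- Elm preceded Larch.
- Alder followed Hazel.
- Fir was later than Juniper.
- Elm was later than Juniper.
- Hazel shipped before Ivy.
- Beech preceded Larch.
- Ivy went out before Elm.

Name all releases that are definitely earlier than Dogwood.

Alder, Ginkgo, Hazel, Juniper

Directly stated before Dogwood: Ginkgo and Juniper.
Alder reaches Dogwood via Alder → Juniper → Dogwood.
Hazel reaches Dogwood via Hazel → Alder → Juniper → Dogwood.
No chain forces Elm (or any of the others) ahead of Dogwood.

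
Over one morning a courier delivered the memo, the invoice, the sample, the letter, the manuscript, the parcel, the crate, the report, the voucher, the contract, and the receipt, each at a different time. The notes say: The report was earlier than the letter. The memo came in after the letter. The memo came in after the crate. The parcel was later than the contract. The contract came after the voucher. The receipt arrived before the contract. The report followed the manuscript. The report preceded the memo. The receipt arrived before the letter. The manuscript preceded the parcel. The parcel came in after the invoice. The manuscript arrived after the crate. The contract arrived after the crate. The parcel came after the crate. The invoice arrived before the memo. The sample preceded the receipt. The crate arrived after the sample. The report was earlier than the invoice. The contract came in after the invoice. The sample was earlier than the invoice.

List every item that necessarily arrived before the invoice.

the crate, the manuscript, the report, the sample

Directly stated before the invoice: the report and the sample.
The crate reaches the invoice via the crate → the manuscript → the report → the invoice.
The manuscript reaches the invoice via the manuscript → the report → the invoice.
No chain forces the voucher (or any of the others) ahead of the invoice.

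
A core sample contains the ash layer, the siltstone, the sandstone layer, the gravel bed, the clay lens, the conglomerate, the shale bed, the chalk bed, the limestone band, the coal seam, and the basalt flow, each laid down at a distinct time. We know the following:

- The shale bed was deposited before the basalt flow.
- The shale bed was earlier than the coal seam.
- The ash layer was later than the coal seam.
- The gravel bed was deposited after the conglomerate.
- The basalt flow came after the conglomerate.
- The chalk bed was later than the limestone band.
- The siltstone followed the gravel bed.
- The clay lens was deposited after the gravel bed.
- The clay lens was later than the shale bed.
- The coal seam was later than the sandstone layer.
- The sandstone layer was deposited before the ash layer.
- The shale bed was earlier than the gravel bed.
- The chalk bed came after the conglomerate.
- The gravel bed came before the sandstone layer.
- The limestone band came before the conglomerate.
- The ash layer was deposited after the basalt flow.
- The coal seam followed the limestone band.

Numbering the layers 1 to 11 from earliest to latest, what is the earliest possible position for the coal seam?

6

The conglomerate, the gravel bed, the limestone band, the sandstone layer, and the shale bed must all come before the coal seam — 5 forced predecessors.
Nothing else is forced ahead of the coal seam, so its earliest slot is position 5 + 1 = 6.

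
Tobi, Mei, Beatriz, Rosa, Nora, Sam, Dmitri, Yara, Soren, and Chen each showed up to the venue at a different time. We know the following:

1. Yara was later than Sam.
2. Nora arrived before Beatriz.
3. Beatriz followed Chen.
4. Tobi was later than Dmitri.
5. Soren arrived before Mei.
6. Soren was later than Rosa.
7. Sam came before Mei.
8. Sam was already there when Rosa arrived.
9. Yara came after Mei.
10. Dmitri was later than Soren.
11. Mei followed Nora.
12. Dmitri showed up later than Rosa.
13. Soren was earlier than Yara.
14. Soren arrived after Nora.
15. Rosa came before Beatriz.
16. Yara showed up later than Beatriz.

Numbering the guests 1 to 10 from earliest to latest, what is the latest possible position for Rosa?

4

Rosa must come before Beatriz, Dmitri, Mei, Soren, Tobi, and Yara — 6 guests forced after them.
Everything else can be placed before Rosa in some valid order, so Rosa can sit as late as position 10 − 6 = 4.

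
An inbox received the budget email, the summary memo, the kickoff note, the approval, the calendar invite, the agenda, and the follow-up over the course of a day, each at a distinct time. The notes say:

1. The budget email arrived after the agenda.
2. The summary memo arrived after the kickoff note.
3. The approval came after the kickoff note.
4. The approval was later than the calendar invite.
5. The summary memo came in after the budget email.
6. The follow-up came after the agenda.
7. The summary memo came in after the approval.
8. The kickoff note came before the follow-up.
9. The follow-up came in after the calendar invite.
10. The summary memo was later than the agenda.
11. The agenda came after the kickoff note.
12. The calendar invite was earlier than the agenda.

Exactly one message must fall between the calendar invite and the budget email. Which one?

Tracing the constraints gives the calendar invite → the agenda → the budget email, so the agenda sits after the calendar invite and before the budget email.
No other message is forced both after the calendar invite and before the budget email.

the agenda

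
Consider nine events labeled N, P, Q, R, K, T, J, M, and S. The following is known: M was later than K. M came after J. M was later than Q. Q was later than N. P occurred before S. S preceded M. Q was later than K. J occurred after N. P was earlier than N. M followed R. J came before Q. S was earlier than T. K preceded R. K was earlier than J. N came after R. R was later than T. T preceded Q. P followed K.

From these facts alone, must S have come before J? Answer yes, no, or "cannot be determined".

Chain the constraints: S → T → R → N → J. Each link is directly stated, so S comes before J.

yes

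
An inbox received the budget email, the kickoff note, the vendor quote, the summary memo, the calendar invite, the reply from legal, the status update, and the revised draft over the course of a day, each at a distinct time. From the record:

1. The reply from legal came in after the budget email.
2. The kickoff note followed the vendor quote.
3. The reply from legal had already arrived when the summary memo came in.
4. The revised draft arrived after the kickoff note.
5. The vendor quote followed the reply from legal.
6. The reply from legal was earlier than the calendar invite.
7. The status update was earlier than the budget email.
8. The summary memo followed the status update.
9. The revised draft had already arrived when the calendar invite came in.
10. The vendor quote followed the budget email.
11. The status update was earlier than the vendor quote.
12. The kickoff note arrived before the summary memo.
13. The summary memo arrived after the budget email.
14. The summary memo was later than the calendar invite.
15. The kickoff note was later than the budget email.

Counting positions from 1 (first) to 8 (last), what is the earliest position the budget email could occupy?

The status update must come before the budget email — 1 forced predecessor.
Nothing else is forced ahead of the budget email, so its earliest slot is position 1 + 1 = 2.

2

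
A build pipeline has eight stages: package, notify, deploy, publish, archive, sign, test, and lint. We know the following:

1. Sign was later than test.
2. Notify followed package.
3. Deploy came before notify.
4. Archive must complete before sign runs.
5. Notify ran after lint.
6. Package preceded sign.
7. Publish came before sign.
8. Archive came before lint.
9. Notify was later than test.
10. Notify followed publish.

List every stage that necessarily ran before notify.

Directly stated before notify: deploy, lint, package, publish, and test.
Archive reaches notify via archive → lint → notify.

archive, deploy, lint, package, publish, test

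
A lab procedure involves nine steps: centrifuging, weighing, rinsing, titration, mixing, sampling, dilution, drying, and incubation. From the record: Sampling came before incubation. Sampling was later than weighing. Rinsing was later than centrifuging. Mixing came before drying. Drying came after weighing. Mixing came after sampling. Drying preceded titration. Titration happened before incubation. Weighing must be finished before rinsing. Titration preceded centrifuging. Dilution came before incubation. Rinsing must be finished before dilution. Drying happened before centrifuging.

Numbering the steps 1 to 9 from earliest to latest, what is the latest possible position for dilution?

Dilution must come before incubation — 1 step forced after it.
Everything else can be placed before dilution in some valid order, so dilution can sit as late as position 9 − 1 = 8.

8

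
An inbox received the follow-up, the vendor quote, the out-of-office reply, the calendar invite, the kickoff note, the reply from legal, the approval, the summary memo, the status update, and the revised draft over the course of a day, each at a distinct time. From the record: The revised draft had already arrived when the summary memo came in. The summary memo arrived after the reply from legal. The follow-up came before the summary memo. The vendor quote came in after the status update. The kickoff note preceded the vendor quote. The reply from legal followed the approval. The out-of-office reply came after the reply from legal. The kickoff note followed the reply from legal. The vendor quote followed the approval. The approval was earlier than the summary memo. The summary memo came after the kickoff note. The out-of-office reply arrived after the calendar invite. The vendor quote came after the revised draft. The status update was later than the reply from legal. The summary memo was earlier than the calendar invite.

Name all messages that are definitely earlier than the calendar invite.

the approval, the follow-up, the kickoff note, the reply from legal, the revised draft, the summary memo

Directly stated before the calendar invite: the summary memo.
The approval reaches the calendar invite via the approval → the summary memo → the calendar invite.
The follow-up reaches the calendar invite via the follow-up → the summary memo → the calendar invite.
The kickoff note reaches the calendar invite via the kickoff note → the summary memo → the calendar invite.
Likewise the reply from legal and the revised draft each reach the calendar invite by chaining the stated constraints.
No chain forces the out-of-office reply (or any of the others) ahead of the calendar invite.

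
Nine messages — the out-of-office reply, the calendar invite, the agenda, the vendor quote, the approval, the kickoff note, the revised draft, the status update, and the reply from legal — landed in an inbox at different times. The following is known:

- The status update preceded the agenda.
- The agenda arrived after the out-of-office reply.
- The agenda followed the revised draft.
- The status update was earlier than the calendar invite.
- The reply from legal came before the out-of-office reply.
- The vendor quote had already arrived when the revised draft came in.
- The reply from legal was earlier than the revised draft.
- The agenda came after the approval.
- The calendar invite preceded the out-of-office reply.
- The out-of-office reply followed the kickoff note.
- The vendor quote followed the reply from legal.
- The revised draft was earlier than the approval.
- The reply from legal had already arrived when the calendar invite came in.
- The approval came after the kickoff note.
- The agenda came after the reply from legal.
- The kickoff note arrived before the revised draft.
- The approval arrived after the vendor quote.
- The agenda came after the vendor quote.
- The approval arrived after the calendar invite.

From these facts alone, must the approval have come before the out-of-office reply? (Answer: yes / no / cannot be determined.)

No chain of stated constraints runs from the approval to the out-of-office reply, and none runs from the out-of-office reply to the approval either.
So the relative order of the approval and the out-of-office reply is not fixed by the given facts.

cannot be determined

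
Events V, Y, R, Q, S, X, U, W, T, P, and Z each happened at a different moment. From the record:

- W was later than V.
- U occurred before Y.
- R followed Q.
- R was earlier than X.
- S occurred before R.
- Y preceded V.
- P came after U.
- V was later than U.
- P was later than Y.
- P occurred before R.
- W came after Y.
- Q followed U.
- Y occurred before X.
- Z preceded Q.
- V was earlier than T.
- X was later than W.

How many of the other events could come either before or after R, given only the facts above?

Forced before R: P, Q, S, U, Y, and Z; forced after R: X.
That leaves T, V, and W with no forced order relative to R — 3.

3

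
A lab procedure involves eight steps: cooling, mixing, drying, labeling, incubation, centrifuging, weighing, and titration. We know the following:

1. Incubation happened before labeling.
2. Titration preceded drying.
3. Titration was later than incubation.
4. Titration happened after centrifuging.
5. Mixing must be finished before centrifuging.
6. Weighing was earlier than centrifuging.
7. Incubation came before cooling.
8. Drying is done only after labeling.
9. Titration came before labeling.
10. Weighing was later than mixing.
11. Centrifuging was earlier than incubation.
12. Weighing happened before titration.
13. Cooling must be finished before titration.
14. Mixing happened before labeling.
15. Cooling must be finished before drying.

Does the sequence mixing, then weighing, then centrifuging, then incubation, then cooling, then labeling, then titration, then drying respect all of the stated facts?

no

The constraints require titration before labeling, but in the proposed sequence labeling appears ahead of titration. That one violation is enough.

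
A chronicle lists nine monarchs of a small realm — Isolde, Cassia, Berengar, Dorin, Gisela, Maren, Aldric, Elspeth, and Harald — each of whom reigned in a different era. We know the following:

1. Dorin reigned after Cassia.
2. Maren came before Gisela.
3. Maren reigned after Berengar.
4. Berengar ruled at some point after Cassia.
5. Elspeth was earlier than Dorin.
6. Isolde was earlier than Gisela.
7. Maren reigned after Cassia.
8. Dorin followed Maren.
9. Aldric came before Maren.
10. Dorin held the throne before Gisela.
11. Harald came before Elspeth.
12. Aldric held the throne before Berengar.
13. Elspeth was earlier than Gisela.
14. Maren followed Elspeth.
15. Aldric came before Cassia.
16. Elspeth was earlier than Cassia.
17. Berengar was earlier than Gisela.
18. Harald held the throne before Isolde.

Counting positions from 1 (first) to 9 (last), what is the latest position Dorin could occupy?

8

Dorin must come before Gisela — 1 ruler forced after them.
Everything else can be placed before Dorin in some valid order, so Dorin can sit as late as position 9 − 1 = 8.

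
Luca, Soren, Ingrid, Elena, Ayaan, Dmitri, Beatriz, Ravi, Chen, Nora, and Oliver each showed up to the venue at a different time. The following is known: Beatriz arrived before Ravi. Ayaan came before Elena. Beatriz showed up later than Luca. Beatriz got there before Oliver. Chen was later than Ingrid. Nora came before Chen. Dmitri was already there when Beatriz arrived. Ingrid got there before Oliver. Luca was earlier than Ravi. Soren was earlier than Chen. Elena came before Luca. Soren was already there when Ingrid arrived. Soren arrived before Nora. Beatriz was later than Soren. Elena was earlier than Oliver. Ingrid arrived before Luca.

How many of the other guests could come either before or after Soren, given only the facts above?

3

Forced after Soren: Beatriz, Chen, Ingrid, Luca, Nora, Oliver, and Ravi.
That leaves Ayaan, Dmitri, and Elena with no forced order relative to Soren — 3.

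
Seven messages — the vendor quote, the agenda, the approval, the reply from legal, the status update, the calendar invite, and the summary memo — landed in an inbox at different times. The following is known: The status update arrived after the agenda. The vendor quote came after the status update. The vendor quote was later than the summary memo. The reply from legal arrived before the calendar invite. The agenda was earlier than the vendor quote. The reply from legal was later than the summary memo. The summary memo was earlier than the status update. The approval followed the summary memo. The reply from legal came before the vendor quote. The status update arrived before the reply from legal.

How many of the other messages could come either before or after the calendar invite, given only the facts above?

2

Forced before the calendar invite: the agenda, the reply from legal, the status update, and the summary memo.
That leaves the approval and the vendor quote with no forced order relative to the calendar invite — 2.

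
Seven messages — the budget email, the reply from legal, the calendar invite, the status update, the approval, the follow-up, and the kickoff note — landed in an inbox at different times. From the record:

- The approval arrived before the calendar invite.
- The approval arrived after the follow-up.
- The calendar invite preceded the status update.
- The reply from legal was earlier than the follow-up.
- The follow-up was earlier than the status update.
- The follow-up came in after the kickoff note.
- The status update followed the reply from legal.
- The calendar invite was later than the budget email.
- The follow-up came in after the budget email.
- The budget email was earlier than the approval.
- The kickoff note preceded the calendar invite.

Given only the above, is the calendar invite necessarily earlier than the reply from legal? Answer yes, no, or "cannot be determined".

no

Tracing the constraints gives the reply from legal → the follow-up → the approval → the calendar invite, so the reply from legal must come before the calendar invite.
That means the calendar invite cannot be before the reply from legal.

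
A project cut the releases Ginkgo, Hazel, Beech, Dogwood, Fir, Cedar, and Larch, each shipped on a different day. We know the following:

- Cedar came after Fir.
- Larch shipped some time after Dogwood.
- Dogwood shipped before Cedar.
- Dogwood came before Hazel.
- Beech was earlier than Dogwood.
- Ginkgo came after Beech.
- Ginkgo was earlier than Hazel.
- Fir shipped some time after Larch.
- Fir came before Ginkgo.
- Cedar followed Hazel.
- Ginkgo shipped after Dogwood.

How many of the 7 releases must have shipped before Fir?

3

Directly stated before Fir: Larch.
Beech reaches Fir via Beech → Dogwood → Larch → Fir.
Dogwood reaches Fir via Dogwood → Larch → Fir.
No chain forces Hazel (or any of the others) ahead of Fir.
That's Beech, Dogwood, and Larch — 3 in all.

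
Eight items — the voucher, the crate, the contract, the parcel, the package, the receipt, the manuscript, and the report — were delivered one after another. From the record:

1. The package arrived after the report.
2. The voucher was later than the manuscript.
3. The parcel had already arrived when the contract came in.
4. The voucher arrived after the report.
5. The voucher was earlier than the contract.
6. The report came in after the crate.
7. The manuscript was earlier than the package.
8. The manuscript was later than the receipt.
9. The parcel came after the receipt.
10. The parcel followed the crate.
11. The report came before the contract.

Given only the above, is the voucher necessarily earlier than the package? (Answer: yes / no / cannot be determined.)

cannot be determined

No chain of stated constraints runs from the voucher to the package, and none runs from the package to the voucher either.
So the relative order of the voucher and the package is not fixed by the given facts.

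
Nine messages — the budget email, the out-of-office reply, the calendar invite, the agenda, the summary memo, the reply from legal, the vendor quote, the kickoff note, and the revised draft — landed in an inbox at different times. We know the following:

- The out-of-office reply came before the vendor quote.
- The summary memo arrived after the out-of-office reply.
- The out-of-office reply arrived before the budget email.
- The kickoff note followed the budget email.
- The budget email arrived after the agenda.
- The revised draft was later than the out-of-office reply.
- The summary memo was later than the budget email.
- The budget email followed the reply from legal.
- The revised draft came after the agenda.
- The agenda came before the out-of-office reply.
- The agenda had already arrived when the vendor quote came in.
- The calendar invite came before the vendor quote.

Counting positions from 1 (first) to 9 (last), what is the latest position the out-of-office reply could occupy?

The out-of-office reply must come before the budget email, the kickoff note, the revised draft, the summary memo, and the vendor quote — 5 messages forced after it.
Everything else can be placed before the out-of-office reply in some valid order, so the out-of-office reply can sit as late as position 9 − 5 = 4.

4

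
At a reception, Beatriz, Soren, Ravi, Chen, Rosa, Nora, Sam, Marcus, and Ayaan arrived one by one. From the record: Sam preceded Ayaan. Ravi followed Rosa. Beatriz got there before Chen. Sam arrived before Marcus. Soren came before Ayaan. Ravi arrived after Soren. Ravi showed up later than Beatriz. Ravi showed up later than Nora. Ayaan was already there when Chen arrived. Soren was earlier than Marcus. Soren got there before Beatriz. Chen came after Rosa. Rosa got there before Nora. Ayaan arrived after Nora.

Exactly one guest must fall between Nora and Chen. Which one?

Ayaan

Tracing the constraints gives Nora → Ayaan → Chen, so Ayaan sits after Nora and before Chen.
No other guest is forced both after Nora and before Chen.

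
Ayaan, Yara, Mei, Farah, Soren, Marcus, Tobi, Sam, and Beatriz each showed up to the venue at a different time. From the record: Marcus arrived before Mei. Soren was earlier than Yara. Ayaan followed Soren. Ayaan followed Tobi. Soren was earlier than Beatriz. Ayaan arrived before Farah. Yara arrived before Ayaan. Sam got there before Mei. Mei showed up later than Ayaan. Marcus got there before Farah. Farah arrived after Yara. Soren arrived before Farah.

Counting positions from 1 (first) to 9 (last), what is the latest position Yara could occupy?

6

Yara must come before Ayaan, Farah, and Mei — 3 guests forced after them.
Everything else can be placed before Yara in some valid order, so Yara can sit as late as position 9 − 3 = 6.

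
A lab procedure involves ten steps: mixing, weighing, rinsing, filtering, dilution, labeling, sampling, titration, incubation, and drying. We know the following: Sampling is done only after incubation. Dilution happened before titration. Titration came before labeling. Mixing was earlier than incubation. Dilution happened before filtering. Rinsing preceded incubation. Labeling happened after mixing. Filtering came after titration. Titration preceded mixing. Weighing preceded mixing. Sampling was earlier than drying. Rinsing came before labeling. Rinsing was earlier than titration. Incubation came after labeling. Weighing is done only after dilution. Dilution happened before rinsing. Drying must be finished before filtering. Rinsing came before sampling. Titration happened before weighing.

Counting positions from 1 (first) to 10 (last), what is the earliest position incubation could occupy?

7

Dilution, labeling, mixing, rinsing, titration, and weighing must all come before incubation — 6 forced predecessors.
Nothing else is forced ahead of incubation, so its earliest slot is position 6 + 1 = 7.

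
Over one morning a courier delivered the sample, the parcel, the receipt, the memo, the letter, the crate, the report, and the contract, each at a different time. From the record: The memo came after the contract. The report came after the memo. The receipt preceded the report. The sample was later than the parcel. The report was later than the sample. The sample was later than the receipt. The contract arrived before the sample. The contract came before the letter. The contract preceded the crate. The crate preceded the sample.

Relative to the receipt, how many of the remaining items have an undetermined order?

5

Forced after the receipt: the report and the sample.
That leaves the contract, the crate, the letter, the memo, and the parcel with no forced order relative to the receipt — 5.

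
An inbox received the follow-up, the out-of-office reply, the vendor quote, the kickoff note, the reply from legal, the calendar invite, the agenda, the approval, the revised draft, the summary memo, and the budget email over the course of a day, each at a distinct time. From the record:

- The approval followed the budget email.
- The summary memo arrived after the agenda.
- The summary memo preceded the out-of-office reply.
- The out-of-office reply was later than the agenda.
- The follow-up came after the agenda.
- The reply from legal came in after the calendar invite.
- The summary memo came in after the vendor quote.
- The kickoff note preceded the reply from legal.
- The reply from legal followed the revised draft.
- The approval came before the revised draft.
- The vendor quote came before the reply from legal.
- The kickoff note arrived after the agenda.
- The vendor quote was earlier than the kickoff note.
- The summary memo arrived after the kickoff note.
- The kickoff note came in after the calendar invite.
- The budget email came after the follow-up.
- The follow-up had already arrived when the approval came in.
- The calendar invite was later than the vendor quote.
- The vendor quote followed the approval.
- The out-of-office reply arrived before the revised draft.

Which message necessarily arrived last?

Every other message has a chain of constraints placing it before the reply from legal, so the reply from legal is last.

the reply from legal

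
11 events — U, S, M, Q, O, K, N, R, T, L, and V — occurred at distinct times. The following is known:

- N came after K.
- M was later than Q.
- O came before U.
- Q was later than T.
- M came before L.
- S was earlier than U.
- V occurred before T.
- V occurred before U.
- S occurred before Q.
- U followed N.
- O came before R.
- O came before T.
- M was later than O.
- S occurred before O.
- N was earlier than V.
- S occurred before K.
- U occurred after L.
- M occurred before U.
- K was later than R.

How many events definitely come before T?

6

Directly stated before T: O and V.
K reaches T via K → N → V → T.
N reaches T via N → V → T.
R reaches T via R → K → N → V → T.
Likewise S reaches T by chaining the stated constraints.
No chain forces Q (or any of the others) ahead of T.
That's K, N, O, R, S, and V — 6 in all.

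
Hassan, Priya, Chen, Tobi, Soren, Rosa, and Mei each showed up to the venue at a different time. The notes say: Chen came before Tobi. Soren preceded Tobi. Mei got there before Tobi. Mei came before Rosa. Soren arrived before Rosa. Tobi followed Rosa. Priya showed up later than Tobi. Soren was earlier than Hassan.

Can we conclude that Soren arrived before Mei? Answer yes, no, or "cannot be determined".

No chain of stated constraints runs from Soren to Mei, and none runs from Mei to Soren either.
So the relative order of Soren and Mei is not fixed by the given facts.

cannot be determined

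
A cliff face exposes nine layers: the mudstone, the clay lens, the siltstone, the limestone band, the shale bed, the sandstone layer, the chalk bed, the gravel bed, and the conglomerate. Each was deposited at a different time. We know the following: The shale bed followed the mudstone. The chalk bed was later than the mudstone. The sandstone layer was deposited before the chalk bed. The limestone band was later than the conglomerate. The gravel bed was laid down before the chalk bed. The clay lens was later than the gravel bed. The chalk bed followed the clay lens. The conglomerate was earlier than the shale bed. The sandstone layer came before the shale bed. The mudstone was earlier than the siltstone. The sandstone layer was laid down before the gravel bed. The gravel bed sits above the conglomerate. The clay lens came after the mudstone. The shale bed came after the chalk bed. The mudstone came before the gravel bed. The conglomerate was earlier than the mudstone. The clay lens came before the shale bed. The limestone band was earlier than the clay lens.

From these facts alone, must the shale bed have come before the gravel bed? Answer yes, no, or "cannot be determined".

Tracing the constraints gives the gravel bed → the chalk bed → the shale bed, so the gravel bed must come before the shale bed.
That means the shale bed cannot be before the gravel bed.

no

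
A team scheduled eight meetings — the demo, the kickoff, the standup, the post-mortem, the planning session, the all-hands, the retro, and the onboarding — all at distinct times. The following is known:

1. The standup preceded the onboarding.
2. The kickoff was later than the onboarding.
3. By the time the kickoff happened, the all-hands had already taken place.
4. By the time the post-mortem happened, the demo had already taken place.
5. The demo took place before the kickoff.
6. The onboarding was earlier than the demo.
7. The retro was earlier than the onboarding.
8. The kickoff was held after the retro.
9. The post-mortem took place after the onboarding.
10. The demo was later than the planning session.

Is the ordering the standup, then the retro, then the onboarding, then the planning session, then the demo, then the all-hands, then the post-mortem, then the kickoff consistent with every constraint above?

yes

Check each stated constraint against the proposed order — e.g. the onboarding is ahead of the kickoff; the retro is ahead of the kickoff. Every pair is in the required order; nothing is violated.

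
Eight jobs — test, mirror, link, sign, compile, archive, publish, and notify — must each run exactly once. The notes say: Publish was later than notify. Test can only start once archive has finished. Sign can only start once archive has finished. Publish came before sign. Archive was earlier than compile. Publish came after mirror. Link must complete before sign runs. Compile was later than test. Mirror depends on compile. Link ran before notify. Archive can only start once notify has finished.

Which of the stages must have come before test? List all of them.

Directly stated before test: archive.
Link reaches test via link → notify → archive → test.
Notify reaches test via notify → archive → test.

archive, link, notify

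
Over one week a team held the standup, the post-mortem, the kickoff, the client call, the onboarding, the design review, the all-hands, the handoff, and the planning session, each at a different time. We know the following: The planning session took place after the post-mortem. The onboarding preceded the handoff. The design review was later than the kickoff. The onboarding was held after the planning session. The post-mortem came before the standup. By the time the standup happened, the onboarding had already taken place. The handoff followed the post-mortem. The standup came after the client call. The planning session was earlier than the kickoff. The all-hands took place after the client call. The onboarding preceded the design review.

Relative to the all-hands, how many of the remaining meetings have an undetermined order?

7

Forced before the all-hands: the client call.
That leaves the design review, the handoff, the kickoff, the onboarding, the planning session, the post-mortem, and the standup with no forced order relative to the all-hands — 7.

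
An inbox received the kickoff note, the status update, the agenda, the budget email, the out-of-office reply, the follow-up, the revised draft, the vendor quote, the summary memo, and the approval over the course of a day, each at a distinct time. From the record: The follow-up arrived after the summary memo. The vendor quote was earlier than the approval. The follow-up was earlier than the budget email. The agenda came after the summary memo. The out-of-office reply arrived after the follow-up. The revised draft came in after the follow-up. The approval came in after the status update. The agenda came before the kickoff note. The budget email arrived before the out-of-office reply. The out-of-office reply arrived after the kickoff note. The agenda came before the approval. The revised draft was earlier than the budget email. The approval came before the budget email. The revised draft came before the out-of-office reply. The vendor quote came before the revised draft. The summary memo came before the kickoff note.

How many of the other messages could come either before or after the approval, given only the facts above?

Forced before the approval: the agenda, the status update, the summary memo, and the vendor quote; forced after the approval: the budget email and the out-of-office reply.
That leaves the follow-up, the kickoff note, and the revised draft with no forced order relative to the approval — 3.

3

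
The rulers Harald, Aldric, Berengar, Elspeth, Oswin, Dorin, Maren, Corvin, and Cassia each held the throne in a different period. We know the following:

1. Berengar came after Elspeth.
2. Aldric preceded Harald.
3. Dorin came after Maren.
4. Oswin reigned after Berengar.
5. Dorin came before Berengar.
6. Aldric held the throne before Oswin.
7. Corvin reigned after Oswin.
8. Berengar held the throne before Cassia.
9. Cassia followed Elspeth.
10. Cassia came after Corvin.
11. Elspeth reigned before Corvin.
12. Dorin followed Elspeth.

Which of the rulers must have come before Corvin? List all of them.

Directly stated before Corvin: Elspeth and Oswin.
Aldric reaches Corvin via Aldric → Oswin → Corvin.
Berengar reaches Corvin via Berengar → Oswin → Corvin.
Dorin reaches Corvin via Dorin → Berengar → Oswin → Corvin.
Likewise Maren reaches Corvin by chaining the stated constraints.
No chain forces Cassia (or any of the others) ahead of Corvin.

Aldric, Berengar, Dorin, Elspeth, Maren, Oswin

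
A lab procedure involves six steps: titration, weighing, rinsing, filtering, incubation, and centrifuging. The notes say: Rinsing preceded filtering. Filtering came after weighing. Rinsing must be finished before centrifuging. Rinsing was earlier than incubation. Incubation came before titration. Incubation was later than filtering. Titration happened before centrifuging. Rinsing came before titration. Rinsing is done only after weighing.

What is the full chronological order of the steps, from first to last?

weighing, rinsing, filtering, incubation, titration, centrifuging

The constraints fix every adjacent pair, so only one ordering works:
weighing → rinsing → filtering → incubation → titration → centrifuging.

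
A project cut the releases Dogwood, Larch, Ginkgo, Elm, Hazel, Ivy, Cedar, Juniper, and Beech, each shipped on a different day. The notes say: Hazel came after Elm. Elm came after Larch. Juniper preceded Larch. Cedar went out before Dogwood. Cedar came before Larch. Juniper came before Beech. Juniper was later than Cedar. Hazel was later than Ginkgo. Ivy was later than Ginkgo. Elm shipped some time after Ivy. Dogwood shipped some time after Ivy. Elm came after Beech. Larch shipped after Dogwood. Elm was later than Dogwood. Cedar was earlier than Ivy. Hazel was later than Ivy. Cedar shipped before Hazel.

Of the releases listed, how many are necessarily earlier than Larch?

Directly stated before Larch: Cedar, Dogwood, and Juniper.
Ginkgo reaches Larch via Ginkgo → Ivy → Dogwood → Larch.
Ivy reaches Larch via Ivy → Dogwood → Larch.
No chain forces Elm (or any of the others) ahead of Larch.
That's Cedar, Dogwood, Ginkgo, Ivy, and Juniper — 5 in all.

5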